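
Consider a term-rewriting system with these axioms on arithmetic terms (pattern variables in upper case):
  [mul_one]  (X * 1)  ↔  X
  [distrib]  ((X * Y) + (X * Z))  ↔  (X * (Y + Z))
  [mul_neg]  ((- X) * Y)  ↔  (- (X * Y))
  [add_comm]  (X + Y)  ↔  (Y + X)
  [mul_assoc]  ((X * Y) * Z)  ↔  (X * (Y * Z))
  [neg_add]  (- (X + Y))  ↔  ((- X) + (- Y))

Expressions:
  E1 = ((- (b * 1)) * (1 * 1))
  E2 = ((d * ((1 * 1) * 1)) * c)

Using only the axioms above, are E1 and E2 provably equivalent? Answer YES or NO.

NO

The axioms are sound identities: if E1 ↔* E2 then E1 and E2 evaluate identically under any assignment.
Under b=0, c=1, d=1: E1 evaluates to 0, E2 to 1. Distinct ⇒ no rewrite sequence connects them.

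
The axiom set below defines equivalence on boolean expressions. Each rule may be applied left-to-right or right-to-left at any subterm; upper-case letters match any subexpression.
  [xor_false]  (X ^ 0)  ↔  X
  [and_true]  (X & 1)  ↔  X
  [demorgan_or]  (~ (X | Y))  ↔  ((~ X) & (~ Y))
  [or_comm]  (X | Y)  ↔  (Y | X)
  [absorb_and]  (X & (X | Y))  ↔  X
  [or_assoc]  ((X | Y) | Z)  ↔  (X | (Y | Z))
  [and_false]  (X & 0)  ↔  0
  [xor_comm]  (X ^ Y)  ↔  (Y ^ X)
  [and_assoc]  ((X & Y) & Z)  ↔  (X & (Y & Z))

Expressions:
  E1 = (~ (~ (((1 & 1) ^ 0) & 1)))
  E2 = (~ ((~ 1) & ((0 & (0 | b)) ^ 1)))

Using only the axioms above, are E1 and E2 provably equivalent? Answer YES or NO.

YES

1. [xor_false →] ((1 & 1) ^ 0)  →  (1 & 1);  E1 = (~ (~ ((1 & 1) & 1)))
2. [and_true →] ((1 & 1) & 1)  →  (1 & 1);  E1 = (~ (~ (1 & 1)))
3. [and_true →] (1 & 1)  →  1;  E1 = (~ (~ 1))
4. [and_true ←] (~ 1)  →  ((~ 1) & 1);  E1 = (~ ((~ 1) & 1))
5. [xor_false ←] 1  →  (1 ^ 0);  E1 = (~ ((~ 1) & (1 ^ 0)))
6. [xor_comm →] (1 ^ 0)  →  (0 ^ 1);  E1 = (~ ((~ 1) & (0 ^ 1)))
7. [absorb_and ←] 0  →  (0 & (0 | b));  this is E2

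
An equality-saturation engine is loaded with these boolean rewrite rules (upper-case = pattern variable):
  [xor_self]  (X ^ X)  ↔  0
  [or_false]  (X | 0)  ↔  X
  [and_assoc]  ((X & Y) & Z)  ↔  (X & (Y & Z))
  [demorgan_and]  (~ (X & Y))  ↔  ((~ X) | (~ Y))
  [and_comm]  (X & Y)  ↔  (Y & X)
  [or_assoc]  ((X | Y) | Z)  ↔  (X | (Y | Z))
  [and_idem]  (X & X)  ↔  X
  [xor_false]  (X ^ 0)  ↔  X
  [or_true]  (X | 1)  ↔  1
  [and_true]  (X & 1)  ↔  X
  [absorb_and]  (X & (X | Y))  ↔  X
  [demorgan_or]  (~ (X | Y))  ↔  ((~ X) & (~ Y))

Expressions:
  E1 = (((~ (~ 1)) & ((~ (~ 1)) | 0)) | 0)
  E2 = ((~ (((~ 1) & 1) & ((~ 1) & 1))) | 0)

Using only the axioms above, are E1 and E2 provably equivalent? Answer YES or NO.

YES

1. [or_false →] ((~ (~ 1)) | 0)  →  (~ (~ 1));  E1 = (((~ (~ 1)) & (~ (~ 1))) | 0)
2. [and_idem →] ((~ (~ 1)) & (~ (~ 1)))  →  (~ (~ 1));  E1 = ((~ (~ 1)) | 0)
3. [or_false →] ((~ (~ 1)) | 0)  →  (~ (~ 1))
4. [and_true ←] (~ 1)  →  ((~ 1) & 1);  E1 = (~ ((~ 1) & 1))
5. [or_false ←] (~ ((~ 1) & 1))  →  ((~ ((~ 1) & 1)) | 0)
6. [and_idem ←] ((~ 1) & 1)  →  (((~ 1) & 1) & ((~ 1) & 1));  this is E2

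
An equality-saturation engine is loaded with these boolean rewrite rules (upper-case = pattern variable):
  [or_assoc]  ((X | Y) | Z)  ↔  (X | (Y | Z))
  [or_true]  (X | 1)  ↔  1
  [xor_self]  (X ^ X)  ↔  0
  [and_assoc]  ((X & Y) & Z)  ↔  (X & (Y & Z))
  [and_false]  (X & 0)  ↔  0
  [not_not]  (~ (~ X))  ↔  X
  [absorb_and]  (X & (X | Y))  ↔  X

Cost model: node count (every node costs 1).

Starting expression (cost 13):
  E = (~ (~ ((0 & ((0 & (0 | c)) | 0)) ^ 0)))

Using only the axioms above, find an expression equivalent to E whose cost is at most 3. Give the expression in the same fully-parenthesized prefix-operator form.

(0 ^ 0)   [cost 3]

(1) (0 & (0 | c))  =[absorb_and →]=  0    ⊢ (~ (~ ((0 & (0 | 0)) ^ 0)))
(2) (0 & (0 | 0))  =[absorb_and →]=  0    ⊢ (~ (~ (0 ^ 0)))
(3) (~ (~ (0 ^ 0)))  =[not_not →]=  (0 ^ 0)    ⊢ cost 3, within 3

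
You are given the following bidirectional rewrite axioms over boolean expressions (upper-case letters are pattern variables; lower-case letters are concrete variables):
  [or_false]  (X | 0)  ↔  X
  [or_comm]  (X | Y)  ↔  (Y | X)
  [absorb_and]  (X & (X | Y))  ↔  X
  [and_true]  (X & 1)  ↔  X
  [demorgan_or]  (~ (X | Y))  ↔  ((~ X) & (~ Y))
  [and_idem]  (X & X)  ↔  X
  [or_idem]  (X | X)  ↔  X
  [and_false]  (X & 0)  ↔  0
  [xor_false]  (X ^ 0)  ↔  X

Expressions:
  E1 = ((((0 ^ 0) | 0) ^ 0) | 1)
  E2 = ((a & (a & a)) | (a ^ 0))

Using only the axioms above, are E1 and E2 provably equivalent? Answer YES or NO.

NO

Every axiom is a valid identity, so a rewrite proof would force E1 and E2 to agree under every assignment.
At a=0: E1 = 1 but E2 = 0; they differ, so no derivation exists.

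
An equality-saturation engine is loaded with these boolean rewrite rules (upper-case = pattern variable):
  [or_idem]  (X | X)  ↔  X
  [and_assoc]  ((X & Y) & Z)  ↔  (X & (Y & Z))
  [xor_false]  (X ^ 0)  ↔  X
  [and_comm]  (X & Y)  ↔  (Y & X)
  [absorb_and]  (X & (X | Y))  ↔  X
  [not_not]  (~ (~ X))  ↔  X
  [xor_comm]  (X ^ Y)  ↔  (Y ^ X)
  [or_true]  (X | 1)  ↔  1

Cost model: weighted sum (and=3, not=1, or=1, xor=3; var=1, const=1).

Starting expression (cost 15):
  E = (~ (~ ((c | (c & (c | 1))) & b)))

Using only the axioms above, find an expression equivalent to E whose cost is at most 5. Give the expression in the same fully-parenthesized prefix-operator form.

1. [absorb_and →] (c & (c | 1))  →  c;  E = (~ (~ ((c | c) & b)))
2. [not_not →] (~ (~ ((c | c) & b)))  →  ((c | c) & b)
3. [or_idem →] (c | c)  →  c;  cost 5 ≤ 5, done

(c & b)   [cost 5]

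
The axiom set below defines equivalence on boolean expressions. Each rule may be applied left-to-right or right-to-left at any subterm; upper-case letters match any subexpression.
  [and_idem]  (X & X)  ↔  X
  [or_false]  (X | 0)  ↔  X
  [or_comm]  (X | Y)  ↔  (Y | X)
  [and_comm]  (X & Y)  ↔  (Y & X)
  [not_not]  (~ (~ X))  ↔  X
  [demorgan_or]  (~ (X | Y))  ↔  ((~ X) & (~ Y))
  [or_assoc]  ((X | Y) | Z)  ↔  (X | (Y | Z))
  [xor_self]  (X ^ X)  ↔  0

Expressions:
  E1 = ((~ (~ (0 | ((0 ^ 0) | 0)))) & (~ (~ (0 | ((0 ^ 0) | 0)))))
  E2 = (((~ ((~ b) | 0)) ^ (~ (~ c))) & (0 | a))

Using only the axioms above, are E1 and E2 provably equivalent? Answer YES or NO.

NO

All listed rules preserve value, hence provable equivalence implies equal values everywhere; look for a separating assignment.
a=1, b=0, c=1 gives E1 ↦ 0, E2 ↦ 1; values differ ⇒ not provably equivalent.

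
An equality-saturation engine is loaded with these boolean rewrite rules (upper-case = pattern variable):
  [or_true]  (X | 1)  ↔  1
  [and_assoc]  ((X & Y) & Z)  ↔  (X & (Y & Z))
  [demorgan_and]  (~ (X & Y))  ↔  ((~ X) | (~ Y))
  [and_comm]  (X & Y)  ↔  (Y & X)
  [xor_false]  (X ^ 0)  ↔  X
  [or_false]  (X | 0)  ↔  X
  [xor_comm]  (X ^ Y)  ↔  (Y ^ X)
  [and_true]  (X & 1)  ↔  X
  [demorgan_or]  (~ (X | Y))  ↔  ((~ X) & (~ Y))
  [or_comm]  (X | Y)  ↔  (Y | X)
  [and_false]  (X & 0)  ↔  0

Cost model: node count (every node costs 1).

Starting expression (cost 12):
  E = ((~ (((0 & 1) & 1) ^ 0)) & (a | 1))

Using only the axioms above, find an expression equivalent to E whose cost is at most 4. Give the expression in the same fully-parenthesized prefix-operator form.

step 1: and_true (→) rewrites (0 & 1) into 0, now ((~ ((0 & 1) ^ 0)) & (a | 1))
step 2: or_true (→) rewrites (a | 1) into 1, now ((~ ((0 & 1) ^ 0)) & 1)
step 3: and_true (→) rewrites (0 & 1) into 0, now ((~ (0 ^ 0)) & 1)
step 4: xor_false (→) rewrites (0 ^ 0) into 0, reaching cost 4 (bound 4)

((~ 0) & 1)   [cost 4]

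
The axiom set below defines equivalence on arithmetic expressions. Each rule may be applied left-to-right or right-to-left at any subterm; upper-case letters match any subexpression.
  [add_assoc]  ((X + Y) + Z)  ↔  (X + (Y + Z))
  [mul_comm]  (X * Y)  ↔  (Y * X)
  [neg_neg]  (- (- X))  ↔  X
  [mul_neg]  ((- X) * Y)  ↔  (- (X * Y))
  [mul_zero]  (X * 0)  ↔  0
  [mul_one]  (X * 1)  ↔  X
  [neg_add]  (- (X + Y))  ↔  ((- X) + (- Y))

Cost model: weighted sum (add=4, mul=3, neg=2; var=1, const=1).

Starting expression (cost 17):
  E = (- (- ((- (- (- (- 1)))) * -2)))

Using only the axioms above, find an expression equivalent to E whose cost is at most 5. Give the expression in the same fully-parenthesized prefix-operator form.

(1) (- (- 1))  =[neg_neg →]=  1    ⊢ (- (- ((- (- 1)) * -2)))
(2) (- (- ((- (- 1)) * -2)))  =[neg_neg →]=  ((- (- 1)) * -2)
(3) (- (- 1))  =[neg_neg →]=  1    ⊢ cost 5, within 5

(1 * -2)   [cost 5]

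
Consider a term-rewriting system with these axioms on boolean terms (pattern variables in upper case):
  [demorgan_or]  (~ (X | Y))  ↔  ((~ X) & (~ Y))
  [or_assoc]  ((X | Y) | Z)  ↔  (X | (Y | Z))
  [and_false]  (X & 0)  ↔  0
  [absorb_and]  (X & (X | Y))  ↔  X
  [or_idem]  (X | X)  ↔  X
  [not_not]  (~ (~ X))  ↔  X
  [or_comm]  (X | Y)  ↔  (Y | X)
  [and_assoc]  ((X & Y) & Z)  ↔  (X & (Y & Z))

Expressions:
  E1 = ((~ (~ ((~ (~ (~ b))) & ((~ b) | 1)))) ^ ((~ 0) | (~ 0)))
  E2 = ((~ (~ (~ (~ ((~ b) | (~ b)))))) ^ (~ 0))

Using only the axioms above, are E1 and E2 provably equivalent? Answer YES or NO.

YES

(1) (~ (~ ((~ (~ (~ b))) & ((~ b) | 1))))  =[not_not →]=  ((~ (~ (~ b))) & ((~ b) | 1))    ⊢ (((~ (~ (~ b))) & ((~ b) | 1)) ^ ((~ 0) | (~ 0)))
(2) (~ (~ b))  =[not_not →]=  b    ⊢ (((~ b) & ((~ b) | 1)) ^ ((~ 0) | (~ 0)))
(3) ((~ b) & ((~ b) | 1))  =[absorb_and →]=  (~ b)    ⊢ ((~ b) ^ ((~ 0) | (~ 0)))
(4) ((~ 0) | (~ 0))  =[or_idem →]=  (~ 0)    ⊢ ((~ b) ^ (~ 0))
(5) (~ b)  =[or_idem ←]=  ((~ b) | (~ b))    ⊢ (((~ b) | (~ b)) ^ (~ 0))
(6) ((~ b) | (~ b))  =[not_not ←]=  (~ (~ ((~ b) | (~ b))))    ⊢ ((~ (~ ((~ b) | (~ b)))) ^ (~ 0))
(7) (~ ((~ b) | (~ b)))  =[not_not ←]=  (~ (~ (~ ((~ b) | (~ b)))))    ⊢ E2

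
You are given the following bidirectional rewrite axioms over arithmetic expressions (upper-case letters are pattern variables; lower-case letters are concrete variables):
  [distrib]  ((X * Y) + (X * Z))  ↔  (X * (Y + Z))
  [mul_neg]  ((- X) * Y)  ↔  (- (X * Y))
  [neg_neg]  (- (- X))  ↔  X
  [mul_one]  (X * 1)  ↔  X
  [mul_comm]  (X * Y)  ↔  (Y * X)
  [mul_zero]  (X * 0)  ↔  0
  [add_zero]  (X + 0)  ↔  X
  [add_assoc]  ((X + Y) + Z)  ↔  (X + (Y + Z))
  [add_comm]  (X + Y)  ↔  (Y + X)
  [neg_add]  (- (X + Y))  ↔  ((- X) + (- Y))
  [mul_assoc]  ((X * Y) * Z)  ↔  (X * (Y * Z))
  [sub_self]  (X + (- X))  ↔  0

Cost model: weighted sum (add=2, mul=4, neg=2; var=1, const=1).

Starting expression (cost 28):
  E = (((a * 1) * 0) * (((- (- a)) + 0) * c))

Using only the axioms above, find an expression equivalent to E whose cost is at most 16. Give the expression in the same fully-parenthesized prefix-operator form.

((a * 0) * (a * c))   [cost 16]

1. [add_zero →] ((- (- a)) + 0)  →  (- (- a));  E = (((a * 1) * 0) * ((- (- a)) * c))
2. [mul_one →] (a * 1)  →  a;  E = ((a * 0) * ((- (- a)) * c))
3. [neg_neg →] (- (- a))  →  a;  cost 16 ≤ 16, done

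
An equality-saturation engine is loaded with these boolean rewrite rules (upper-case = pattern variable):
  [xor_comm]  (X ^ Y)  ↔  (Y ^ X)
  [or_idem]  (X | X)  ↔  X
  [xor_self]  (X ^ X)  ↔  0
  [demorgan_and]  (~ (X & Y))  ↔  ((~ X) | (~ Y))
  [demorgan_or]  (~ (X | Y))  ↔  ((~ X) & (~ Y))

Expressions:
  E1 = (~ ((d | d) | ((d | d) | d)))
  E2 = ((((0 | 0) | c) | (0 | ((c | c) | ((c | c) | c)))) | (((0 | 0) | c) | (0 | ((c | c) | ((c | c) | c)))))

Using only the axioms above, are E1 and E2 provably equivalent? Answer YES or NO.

NO

Every axiom is a valid identity, so a rewrite proof would force E1 and E2 to agree under every assignment.
At c=0, d=0: E1 = 1 but E2 = 0; they differ, so no derivation exists.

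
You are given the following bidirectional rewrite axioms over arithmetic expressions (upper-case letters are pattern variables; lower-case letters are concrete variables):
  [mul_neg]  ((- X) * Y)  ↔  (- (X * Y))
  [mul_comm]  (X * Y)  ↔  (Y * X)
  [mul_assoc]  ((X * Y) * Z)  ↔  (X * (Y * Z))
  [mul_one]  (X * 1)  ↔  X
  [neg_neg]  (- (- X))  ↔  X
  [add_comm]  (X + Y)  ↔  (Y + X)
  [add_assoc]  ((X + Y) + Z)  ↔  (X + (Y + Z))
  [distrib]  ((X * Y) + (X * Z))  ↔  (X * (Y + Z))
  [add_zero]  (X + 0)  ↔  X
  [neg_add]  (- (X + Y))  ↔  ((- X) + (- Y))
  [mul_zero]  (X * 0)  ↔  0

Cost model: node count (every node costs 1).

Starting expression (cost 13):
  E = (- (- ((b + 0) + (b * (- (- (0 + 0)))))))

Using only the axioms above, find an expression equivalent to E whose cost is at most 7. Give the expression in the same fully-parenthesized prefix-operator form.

1. [neg_neg →] (- (- ((b + 0) + (b * (- (- (0 + 0)))))))  →  ((b + 0) + (b * (- (- (0 + 0)))))
2. [add_zero →] (0 + 0)  →  0;  E = ((b + 0) + (b * (- (- 0))))
3. [neg_neg →] (- (- 0))  →  0;  cost 7 ≤ 7, done

((b + 0) + (b * 0))   [cost 7]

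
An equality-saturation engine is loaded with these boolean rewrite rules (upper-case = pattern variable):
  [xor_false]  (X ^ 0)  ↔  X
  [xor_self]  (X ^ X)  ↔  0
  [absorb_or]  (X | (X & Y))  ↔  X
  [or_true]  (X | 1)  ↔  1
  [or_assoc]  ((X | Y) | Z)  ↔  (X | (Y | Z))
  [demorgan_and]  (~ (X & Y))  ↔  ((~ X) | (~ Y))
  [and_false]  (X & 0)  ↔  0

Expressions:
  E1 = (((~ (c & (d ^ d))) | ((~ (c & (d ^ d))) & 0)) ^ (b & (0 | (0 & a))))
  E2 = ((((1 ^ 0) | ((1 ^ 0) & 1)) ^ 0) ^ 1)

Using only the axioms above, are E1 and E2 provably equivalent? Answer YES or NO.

NO

The axioms are sound identities: if E1 ↔* E2 then E1 and E2 evaluate identically under any assignment.
Under a=0, b=0, c=0, d=0: E1 evaluates to 1, E2 to 0. Distinct ⇒ no rewrite sequence connects them.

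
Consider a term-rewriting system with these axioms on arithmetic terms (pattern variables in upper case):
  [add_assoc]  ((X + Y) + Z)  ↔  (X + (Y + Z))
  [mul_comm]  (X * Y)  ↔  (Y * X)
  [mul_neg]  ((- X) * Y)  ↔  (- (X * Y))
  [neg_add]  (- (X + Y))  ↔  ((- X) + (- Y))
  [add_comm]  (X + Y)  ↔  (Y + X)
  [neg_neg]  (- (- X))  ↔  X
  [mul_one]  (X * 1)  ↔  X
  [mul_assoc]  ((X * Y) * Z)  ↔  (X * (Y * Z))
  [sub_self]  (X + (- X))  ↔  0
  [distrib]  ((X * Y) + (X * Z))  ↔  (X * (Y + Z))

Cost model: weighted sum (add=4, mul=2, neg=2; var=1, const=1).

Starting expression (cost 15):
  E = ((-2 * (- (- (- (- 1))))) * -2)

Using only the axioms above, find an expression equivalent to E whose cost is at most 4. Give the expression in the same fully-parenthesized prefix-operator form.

(-2 * -2)   [cost 4]

(1) (- (- (- 1)))  =[neg_neg →]=  (- 1)    ⊢ ((-2 * (- (- 1))) * -2)
(2) (- (- 1))  =[neg_neg →]=  1    ⊢ ((-2 * 1) * -2)
(3) (-2 * 1)  =[mul_one →]=  -2    ⊢ cost 4, within 4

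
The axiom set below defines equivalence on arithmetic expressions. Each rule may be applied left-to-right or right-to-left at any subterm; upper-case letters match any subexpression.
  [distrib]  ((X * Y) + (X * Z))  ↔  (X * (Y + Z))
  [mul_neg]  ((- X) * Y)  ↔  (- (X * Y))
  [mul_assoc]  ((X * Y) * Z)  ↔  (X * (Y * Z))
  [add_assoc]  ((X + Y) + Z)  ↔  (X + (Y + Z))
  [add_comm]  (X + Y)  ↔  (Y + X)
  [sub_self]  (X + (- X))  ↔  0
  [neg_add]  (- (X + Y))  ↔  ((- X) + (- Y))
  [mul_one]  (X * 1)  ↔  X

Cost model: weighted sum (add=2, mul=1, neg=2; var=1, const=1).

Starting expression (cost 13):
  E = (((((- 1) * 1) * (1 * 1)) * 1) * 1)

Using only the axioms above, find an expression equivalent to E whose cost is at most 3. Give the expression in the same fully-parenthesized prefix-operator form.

step 1: mul_one (→) rewrites (((((- 1) * 1) * (1 * 1)) * 1) * 1) into ((((- 1) * 1) * (1 * 1)) * 1)
step 2: mul_one (→) rewrites (1 * 1) into 1, now ((((- 1) * 1) * 1) * 1)
step 3: mul_one (→) rewrites (((- 1) * 1) * 1) into ((- 1) * 1), now (((- 1) * 1) * 1)
step 4: mul_one (→) rewrites ((- 1) * 1) into (- 1), now ((- 1) * 1)
step 5: mul_neg (→) rewrites ((- 1) * 1) into (- (1 * 1))
step 6: mul_one (→) rewrites (1 * 1) into 1, reaching cost 3 (bound 3)

(- 1)   [cost 3]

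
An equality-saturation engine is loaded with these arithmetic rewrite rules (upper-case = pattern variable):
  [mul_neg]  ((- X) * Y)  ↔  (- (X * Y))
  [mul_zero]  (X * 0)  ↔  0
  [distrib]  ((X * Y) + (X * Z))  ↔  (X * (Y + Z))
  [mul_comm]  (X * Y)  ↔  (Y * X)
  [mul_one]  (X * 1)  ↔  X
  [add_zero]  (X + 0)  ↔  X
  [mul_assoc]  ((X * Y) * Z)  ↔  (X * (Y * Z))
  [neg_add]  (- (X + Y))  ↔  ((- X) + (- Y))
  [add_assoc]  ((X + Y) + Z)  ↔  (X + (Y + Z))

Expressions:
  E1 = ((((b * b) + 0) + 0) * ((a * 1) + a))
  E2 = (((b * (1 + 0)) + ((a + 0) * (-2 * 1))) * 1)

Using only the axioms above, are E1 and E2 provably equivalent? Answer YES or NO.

NO

The axioms are sound identities: if E1 ↔* E2 then E1 and E2 evaluate identically under any assignment.
Under a=0, b=1: E1 evaluates to 0, E2 to 1. Distinct ⇒ no rewrite sequence connects them.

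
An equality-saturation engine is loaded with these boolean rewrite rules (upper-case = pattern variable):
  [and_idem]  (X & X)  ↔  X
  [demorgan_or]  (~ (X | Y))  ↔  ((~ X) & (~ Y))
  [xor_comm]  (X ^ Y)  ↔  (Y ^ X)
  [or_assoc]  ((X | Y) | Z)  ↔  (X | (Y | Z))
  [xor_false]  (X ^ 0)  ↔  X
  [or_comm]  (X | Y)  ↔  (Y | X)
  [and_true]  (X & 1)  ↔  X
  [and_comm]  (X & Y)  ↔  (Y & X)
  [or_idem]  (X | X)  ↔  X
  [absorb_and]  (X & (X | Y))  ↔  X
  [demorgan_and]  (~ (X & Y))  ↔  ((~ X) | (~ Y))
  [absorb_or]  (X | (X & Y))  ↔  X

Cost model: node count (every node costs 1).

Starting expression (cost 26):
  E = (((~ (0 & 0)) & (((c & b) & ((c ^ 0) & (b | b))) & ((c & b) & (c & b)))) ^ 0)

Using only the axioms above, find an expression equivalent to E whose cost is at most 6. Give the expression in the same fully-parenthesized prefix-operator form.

step 1: xor_false (→) rewrites (((~ (0 & 0)) & (((c & b) & ((c ^ 0) & (b | b))) & ((c & b) & (c & b)))) ^ 0) into ((~ (0 & 0)) & (((c & b) & ((c ^ 0) & (b | b))) & ((c & b) & (c & b))))
step 2: xor_false (→) rewrites (c ^ 0) into c, now ((~ (0 & 0)) & (((c & b) & (c & (b | b))) & ((c & b) & (c & b))))
step 3: or_idem (→) rewrites (b | b) into b, now ((~ (0 & 0)) & (((c & b) & (c & b)) & ((c & b) & (c & b))))
step 4: and_idem (→) rewrites (((c & b) & (c & b)) & ((c & b) & (c & b))) into ((c & b) & (c & b)), now ((~ (0 & 0)) & ((c & b) & (c & b)))
step 5: and_idem (→) rewrites ((c & b) & (c & b)) into (c & b), now ((~ (0 & 0)) & (c & b))
step 6: and_idem (→) rewrites (0 & 0) into 0, reaching cost 6 (bound 6)

((~ 0) & (c & b))   [cost 6]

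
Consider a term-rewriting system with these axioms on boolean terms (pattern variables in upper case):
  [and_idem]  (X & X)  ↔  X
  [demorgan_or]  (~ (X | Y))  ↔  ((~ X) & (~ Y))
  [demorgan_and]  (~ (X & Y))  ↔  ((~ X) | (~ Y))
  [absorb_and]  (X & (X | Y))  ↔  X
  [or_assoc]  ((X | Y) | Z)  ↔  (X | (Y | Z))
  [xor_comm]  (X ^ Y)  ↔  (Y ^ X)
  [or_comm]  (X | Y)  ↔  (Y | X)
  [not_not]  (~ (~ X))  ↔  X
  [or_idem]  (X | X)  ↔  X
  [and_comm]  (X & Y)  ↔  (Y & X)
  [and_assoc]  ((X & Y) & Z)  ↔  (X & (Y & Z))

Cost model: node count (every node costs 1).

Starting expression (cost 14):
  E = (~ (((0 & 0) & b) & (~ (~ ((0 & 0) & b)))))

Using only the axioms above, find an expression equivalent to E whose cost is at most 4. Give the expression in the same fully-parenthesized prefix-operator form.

(~ (0 & b))   [cost 4]

1. [not_not →] (~ (~ ((0 & 0) & b)))  →  ((0 & 0) & b);  E = (~ (((0 & 0) & b) & ((0 & 0) & b)))
2. [and_idem →] (((0 & 0) & b) & ((0 & 0) & b))  →  ((0 & 0) & b);  E = (~ ((0 & 0) & b))
3. [and_idem →] (0 & 0)  →  0;  cost 4 ≤ 4, done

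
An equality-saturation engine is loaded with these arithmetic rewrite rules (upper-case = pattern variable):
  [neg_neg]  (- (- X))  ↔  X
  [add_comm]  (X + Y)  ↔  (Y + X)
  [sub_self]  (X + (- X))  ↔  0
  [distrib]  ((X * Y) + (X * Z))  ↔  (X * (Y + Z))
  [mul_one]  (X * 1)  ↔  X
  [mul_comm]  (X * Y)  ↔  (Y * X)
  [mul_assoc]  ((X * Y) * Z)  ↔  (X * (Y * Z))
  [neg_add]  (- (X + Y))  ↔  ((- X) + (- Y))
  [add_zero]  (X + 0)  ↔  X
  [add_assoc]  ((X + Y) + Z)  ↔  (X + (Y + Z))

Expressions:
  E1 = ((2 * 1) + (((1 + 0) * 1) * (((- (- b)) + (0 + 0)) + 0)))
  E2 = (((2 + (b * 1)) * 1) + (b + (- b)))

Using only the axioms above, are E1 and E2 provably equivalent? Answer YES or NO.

YES

step 1: neg_neg (→) rewrites (- (- b)) into b, now ((2 * 1) + (((1 + 0) * 1) * ((b + (0 + 0)) + 0)))
step 2: mul_comm (→) rewrites (((1 + 0) * 1) * ((b + (0 + 0)) + 0)) into (((b + (0 + 0)) + 0) * ((1 + 0) * 1)), now ((2 * 1) + (((b + (0 + 0)) + 0) * ((1 + 0) * 1)))
step 3: add_zero (→) rewrites (0 + 0) into 0, now ((2 * 1) + (((b + 0) + 0) * ((1 + 0) * 1)))
step 4: mul_one (→) rewrites ((1 + 0) * 1) into (1 + 0), now ((2 * 1) + (((b + 0) + 0) * (1 + 0)))
step 5: add_zero (→) rewrites (b + 0) into b, now ((2 * 1) + ((b + 0) * (1 + 0)))
step 6: add_comm (→) rewrites ((2 * 1) + ((b + 0) * (1 + 0))) into (((b + 0) * (1 + 0)) + (2 * 1))
step 7: add_zero (→) rewrites (1 + 0) into 1, now (((b + 0) * 1) + (2 * 1))
step 8: add_comm (→) rewrites (b + 0) into (0 + b), now (((0 + b) * 1) + (2 * 1))
step 9: mul_one (→) rewrites (2 * 1) into 2, now (((0 + b) * 1) + 2)
step 10: add_comm (→) rewrites (0 + b) into (b + 0), now (((b + 0) * 1) + 2)
step 11: add_zero (→) rewrites (b + 0) into b, now ((b * 1) + 2)
step 12: mul_one (→) rewrites (b * 1) into b, now (b + 2)
step 13: add_zero (←) rewrites (b + 2) into ((b + 2) + 0)
step 14: add_comm (→) rewrites (b + 2) into (2 + b), now ((2 + b) + 0)
step 15: mul_one (←) rewrites (2 + b) into ((2 + b) * 1), now (((2 + b) * 1) + 0)
step 16: sub_self (←) rewrites 0 into (b + (- b)), now (((2 + b) * 1) + (b + (- b)))
step 17: mul_one (←) rewrites b into (b * 1), which is E2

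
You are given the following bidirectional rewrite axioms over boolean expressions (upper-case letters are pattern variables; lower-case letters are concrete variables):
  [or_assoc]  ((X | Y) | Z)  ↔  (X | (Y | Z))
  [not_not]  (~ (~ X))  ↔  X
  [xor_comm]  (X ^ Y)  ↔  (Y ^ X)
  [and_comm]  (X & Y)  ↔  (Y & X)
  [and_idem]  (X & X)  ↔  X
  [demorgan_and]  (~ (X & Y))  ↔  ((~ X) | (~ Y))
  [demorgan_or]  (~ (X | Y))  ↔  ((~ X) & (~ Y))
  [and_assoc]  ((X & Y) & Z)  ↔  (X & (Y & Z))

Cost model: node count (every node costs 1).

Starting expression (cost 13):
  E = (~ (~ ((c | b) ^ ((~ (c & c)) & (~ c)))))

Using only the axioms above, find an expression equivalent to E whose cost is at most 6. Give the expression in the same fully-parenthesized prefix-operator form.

step 1: not_not (→) rewrites (~ (~ ((c | b) ^ ((~ (c & c)) & (~ c))))) into ((c | b) ^ ((~ (c & c)) & (~ c)))
step 2: and_idem (→) rewrites (c & c) into c, now ((c | b) ^ ((~ c) & (~ c)))
step 3: and_idem (→) rewrites ((~ c) & (~ c)) into (~ c), reaching cost 6 (bound 6)

((c | b) ^ (~ c))   [cost 6]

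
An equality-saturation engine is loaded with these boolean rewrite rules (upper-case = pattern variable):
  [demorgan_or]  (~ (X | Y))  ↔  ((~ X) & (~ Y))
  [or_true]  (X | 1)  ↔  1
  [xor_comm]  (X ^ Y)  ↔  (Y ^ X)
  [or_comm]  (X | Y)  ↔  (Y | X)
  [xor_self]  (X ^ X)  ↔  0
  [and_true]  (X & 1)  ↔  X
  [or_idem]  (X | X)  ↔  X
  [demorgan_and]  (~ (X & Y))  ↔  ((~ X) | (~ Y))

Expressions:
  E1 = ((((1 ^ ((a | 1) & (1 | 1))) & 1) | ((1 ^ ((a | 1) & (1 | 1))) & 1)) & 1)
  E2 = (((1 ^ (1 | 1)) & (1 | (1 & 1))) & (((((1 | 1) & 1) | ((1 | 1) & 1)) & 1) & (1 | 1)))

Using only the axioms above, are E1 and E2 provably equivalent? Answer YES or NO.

1. [or_idem →] (((1 ^ ((a | 1) & (1 | 1))) & 1) | ((1 ^ ((a | 1) & (1 | 1))) & 1))  →  ((1 ^ ((a | 1) & (1 | 1))) & 1);  E1 = (((1 ^ ((a | 1) & (1 | 1))) & 1) & 1)
2. [and_true →] (((1 ^ ((a | 1) & (1 | 1))) & 1) & 1)  →  ((1 ^ ((a | 1) & (1 | 1))) & 1)
3. [or_true →] (1 | 1)  →  1;  E1 = ((1 ^ ((a | 1) & 1)) & 1)
4. [and_true →] ((a | 1) & 1)  →  (a | 1);  E1 = ((1 ^ (a | 1)) & 1)
5. [or_true →] (a | 1)  →  1;  E1 = ((1 ^ 1) & 1)
6. [and_true ←] (1 ^ 1)  →  ((1 ^ 1) & 1);  E1 = (((1 ^ 1) & 1) & 1)
7. [or_idem ←] 1  →  (1 | 1);  E1 = (((1 ^ 1) & 1) & (1 | 1))
8. [and_true ←] (1 | 1)  →  ((1 | 1) & 1);  E1 = (((1 ^ 1) & 1) & ((1 | 1) & 1))
9. [and_true ←] (1 | 1)  →  ((1 | 1) & 1);  E1 = (((1 ^ 1) & 1) & (((1 | 1) & 1) & 1))
10. [or_idem ←] 1  →  (1 | 1);  E1 = (((1 ^ (1 | 1)) & 1) & (((1 | 1) & 1) & 1))
11. [and_true ←] ((1 | 1) & 1)  →  (((1 | 1) & 1) & 1);  E1 = (((1 ^ (1 | 1)) & 1) & ((((1 | 1) & 1) & 1) & 1))
12. [or_idem ←] 1  →  (1 | 1);  E1 = (((1 ^ (1 | 1)) & (1 | 1)) & ((((1 | 1) & 1) & 1) & 1))
13. [or_idem ←] 1  →  (1 | 1);  E1 = (((1 ^ (1 | 1)) & (1 | 1)) & ((((1 | 1) & 1) & 1) & (1 | 1)))
14. [and_true ←] 1  →  (1 & 1);  E1 = (((1 ^ (1 | 1)) & (1 | (1 & 1))) & ((((1 | 1) & 1) & 1) & (1 | 1)))
15. [or_idem ←] ((1 | 1) & 1)  →  (((1 | 1) & 1) | ((1 | 1) & 1));  this is E2

YES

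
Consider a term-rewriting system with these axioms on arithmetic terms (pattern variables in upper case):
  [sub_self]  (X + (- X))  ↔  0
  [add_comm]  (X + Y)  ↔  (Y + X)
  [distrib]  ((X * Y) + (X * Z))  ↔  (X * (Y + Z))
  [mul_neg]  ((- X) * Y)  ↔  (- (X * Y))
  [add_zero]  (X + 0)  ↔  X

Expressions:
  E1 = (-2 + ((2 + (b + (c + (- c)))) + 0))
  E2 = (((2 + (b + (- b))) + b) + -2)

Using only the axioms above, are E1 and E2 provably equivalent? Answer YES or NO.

1. [sub_self →] (c + (- c))  →  0;  E1 = (-2 + ((2 + (b + 0)) + 0))
2. [add_zero →] ((2 + (b + 0)) + 0)  →  (2 + (b + 0));  E1 = (-2 + (2 + (b + 0)))
3. [add_zero →] (b + 0)  →  b;  E1 = (-2 + (2 + b))
4. [add_zero ←] 2  →  (2 + 0);  E1 = (-2 + ((2 + 0) + b))
5. [add_comm →] (-2 + ((2 + 0) + b))  →  (((2 + 0) + b) + -2)
6. [sub_self ←] 0  →  (b + (- b));  this is E2

YES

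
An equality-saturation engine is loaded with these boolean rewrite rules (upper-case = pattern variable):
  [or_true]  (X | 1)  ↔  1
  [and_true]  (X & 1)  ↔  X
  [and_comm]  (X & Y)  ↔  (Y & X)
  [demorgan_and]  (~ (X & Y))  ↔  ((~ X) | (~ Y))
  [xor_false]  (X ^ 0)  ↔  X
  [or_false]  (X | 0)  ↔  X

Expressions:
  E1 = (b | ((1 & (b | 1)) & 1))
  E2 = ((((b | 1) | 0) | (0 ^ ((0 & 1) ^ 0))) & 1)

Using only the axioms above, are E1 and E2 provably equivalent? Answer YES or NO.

(1) (b | 1)  =[or_true →]=  1    ⊢ (b | ((1 & 1) & 1))
(2) (1 & 1)  =[and_true →]=  1    ⊢ (b | (1 & 1))
(3) (1 & 1)  =[and_true →]=  1    ⊢ (b | 1)
(4) (b | 1)  =[or_false ←]=  ((b | 1) | 0)
(5) 0  =[xor_false ←]=  (0 ^ 0)    ⊢ ((b | 1) | (0 ^ 0))
(6) (b | 1)  =[or_false ←]=  ((b | 1) | 0)    ⊢ (((b | 1) | 0) | (0 ^ 0))
(7) 0  =[xor_false ←]=  (0 ^ 0)    ⊢ (((b | 1) | 0) | (0 ^ (0 ^ 0)))
(8) (((b | 1) | 0) | (0 ^ (0 ^ 0)))  =[and_true ←]=  ((((b | 1) | 0) | (0 ^ (0 ^ 0))) & 1)
(9) 0  =[and_true ←]=  (0 & 1)    ⊢ E2

YES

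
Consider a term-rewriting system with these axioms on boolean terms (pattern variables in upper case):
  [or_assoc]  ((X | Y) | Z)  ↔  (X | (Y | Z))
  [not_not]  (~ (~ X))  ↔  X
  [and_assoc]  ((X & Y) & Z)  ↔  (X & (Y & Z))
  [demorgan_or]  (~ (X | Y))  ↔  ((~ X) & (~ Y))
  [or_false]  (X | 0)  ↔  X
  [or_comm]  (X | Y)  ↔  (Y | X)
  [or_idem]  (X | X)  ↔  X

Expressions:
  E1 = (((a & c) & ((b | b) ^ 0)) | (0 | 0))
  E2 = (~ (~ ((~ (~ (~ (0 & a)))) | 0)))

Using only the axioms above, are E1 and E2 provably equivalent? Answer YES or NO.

All listed rules preserve value, hence provable equivalence implies equal values everywhere; look for a separating assignment.
a=0, b=0, c=0 gives E1 ↦ 0, E2 ↦ 1; values differ ⇒ not provably equivalent.

NO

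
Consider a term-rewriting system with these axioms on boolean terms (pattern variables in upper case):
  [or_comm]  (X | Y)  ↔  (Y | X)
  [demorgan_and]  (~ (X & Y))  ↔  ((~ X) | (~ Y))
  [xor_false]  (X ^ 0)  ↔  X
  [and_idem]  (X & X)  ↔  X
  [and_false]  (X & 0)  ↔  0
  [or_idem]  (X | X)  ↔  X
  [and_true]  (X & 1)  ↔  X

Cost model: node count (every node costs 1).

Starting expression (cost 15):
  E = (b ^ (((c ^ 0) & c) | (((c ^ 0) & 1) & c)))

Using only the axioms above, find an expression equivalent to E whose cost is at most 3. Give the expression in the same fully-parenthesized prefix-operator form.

step 1: and_true (→) rewrites ((c ^ 0) & 1) into (c ^ 0), now (b ^ (((c ^ 0) & c) | ((c ^ 0) & c)))
step 2: or_idem (→) rewrites (((c ^ 0) & c) | ((c ^ 0) & c)) into ((c ^ 0) & c), now (b ^ ((c ^ 0) & c))
step 3: xor_false (→) rewrites (c ^ 0) into c, now (b ^ (c & c))
step 4: and_idem (→) rewrites (c & c) into c, reaching cost 3 (bound 3)

(b ^ c)   [cost 3]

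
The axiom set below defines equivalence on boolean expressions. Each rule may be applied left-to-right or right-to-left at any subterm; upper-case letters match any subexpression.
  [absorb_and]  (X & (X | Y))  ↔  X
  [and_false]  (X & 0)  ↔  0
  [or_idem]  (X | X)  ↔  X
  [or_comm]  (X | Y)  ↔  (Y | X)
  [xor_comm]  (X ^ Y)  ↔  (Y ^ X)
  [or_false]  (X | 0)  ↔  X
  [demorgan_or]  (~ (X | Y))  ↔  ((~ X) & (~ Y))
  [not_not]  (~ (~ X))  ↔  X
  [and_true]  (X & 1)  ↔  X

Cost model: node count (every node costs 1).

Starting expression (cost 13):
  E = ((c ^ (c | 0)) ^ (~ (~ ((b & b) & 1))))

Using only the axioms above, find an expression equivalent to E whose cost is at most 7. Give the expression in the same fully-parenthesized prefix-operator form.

(1) (c | 0)  =[or_false →]=  c    ⊢ ((c ^ c) ^ (~ (~ ((b & b) & 1))))
(2) (~ (~ ((b & b) & 1)))  =[not_not →]=  ((b & b) & 1)    ⊢ ((c ^ c) ^ ((b & b) & 1))
(3) ((b & b) & 1)  =[and_true →]=  (b & b)    ⊢ cost 7, within 7

((c ^ c) ^ (b & b))   [cost 7]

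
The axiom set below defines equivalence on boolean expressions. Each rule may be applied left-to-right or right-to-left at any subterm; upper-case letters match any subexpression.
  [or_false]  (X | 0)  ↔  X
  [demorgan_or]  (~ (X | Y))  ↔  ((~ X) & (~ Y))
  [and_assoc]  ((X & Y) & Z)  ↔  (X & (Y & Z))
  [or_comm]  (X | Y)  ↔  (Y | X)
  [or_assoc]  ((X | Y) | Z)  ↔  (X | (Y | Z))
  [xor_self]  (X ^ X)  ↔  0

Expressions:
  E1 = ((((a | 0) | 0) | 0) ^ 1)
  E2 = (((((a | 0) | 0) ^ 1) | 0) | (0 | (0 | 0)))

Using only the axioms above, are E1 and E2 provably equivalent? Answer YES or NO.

YES

1. [or_false →] (((a | 0) | 0) | 0)  →  ((a | 0) | 0);  E1 = (((a | 0) | 0) ^ 1)
2. [or_false →] (a | 0)  →  a;  E1 = ((a | 0) ^ 1)
3. [or_false →] (a | 0)  →  a;  E1 = (a ^ 1)
4. [or_false ←] (a ^ 1)  →  ((a ^ 1) | 0)
5. [or_false ←] 0  →  (0 | 0);  E1 = ((a ^ 1) | (0 | 0))
6. [or_false ←] a  →  (a | 0);  E1 = (((a | 0) ^ 1) | (0 | 0))
7. [or_false ←] ((a | 0) ^ 1)  →  (((a | 0) ^ 1) | 0);  E1 = ((((a | 0) ^ 1) | 0) | (0 | 0))
8. [or_false ←] 0  →  (0 | 0);  E1 = ((((a | 0) ^ 1) | 0) | (0 | (0 | 0)))
9. [or_false ←] a  →  (a | 0);  this is E2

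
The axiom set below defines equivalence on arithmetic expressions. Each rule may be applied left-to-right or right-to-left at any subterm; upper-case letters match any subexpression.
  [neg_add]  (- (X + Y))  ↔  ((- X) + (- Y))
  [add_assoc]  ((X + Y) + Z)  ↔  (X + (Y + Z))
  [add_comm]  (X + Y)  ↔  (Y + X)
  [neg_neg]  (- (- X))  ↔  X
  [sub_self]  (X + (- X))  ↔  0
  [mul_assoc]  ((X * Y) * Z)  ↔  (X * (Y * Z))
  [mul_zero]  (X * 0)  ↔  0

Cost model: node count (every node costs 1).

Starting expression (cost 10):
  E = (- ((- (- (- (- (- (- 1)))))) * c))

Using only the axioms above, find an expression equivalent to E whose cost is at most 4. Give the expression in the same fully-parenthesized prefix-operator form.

(- (1 * c))   [cost 4]

1. [neg_neg →] (- (- (- (- (- 1)))))  →  (- (- (- 1)));  E = (- ((- (- (- (- 1)))) * c))
2. [neg_neg →] (- (- 1))  →  1;  E = (- ((- (- 1)) * c))
3. [neg_neg →] (- (- 1))  →  1;  cost 4 ≤ 4, done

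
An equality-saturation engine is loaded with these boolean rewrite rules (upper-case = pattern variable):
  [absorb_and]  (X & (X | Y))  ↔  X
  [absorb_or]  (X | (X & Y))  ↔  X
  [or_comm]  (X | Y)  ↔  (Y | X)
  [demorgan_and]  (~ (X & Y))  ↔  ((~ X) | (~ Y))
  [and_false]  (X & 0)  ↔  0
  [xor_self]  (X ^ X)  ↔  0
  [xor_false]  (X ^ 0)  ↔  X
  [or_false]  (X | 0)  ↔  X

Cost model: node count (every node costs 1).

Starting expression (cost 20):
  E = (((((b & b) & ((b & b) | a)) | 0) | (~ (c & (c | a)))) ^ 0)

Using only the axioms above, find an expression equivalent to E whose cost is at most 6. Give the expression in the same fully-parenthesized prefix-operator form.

(1) ((b & b) & ((b & b) | a))  =[absorb_and →]=  (b & b)    ⊢ ((((b & b) | 0) | (~ (c & (c | a)))) ^ 0)
(2) ((((b & b) | 0) | (~ (c & (c | a)))) ^ 0)  =[xor_false →]=  (((b & b) | 0) | (~ (c & (c | a))))
(3) (c & (c | a))  =[absorb_and →]=  c    ⊢ (((b & b) | 0) | (~ c))
(4) ((b & b) | 0)  =[or_false →]=  (b & b)    ⊢ cost 6, within 6

((b & b) | (~ c))   [cost 6]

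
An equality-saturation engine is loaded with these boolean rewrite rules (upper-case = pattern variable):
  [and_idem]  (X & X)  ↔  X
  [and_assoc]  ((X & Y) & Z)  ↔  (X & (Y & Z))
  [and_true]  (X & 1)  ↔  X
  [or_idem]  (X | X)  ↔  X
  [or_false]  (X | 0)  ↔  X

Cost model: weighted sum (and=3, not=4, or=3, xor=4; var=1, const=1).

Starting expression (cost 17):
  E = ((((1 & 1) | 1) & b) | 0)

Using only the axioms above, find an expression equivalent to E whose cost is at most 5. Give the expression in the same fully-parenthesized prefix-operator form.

1. [and_true →] (1 & 1)  →  1;  E = (((1 | 1) & b) | 0)
2. [or_false →] (((1 | 1) & b) | 0)  →  ((1 | 1) & b)
3. [or_idem →] (1 | 1)  →  1;  cost 5 ≤ 5, done

(1 & b)   [cost 5]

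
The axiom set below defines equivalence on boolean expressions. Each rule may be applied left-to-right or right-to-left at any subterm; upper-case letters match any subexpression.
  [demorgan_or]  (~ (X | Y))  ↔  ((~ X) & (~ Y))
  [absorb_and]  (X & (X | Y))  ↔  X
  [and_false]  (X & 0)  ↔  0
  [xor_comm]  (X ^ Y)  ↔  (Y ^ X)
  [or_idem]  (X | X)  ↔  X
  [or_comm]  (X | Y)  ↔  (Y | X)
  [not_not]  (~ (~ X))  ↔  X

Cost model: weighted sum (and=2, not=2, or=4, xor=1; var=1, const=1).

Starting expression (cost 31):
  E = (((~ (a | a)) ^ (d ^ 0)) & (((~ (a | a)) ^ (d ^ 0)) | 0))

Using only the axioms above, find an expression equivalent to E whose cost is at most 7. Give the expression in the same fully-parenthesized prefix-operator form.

step 1: absorb_and (→) rewrites (((~ (a | a)) ^ (d ^ 0)) & (((~ (a | a)) ^ (d ^ 0)) | 0)) into ((~ (a | a)) ^ (d ^ 0))
step 2: xor_comm (→) rewrites (d ^ 0) into (0 ^ d), now ((~ (a | a)) ^ (0 ^ d))
step 3: or_idem (→) rewrites (a | a) into a, reaching cost 7 (bound 7)

((~ a) ^ (0 ^ d))   [cost 7]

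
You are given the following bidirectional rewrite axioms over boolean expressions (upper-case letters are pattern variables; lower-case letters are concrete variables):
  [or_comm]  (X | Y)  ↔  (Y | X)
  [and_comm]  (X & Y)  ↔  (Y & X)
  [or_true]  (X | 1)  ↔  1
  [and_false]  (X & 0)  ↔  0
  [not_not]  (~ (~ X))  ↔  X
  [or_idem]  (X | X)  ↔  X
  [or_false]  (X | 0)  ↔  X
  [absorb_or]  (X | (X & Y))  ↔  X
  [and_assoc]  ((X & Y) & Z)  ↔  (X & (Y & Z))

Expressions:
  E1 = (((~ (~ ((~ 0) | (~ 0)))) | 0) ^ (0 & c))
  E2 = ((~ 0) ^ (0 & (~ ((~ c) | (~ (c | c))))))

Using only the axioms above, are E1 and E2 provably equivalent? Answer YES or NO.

(1) (~ (~ ((~ 0) | (~ 0))))  =[not_not →]=  ((~ 0) | (~ 0))    ⊢ ((((~ 0) | (~ 0)) | 0) ^ (0 & c))
(2) (((~ 0) | (~ 0)) | 0)  =[or_false →]=  ((~ 0) | (~ 0))    ⊢ (((~ 0) | (~ 0)) ^ (0 & c))
(3) ((~ 0) | (~ 0))  =[or_idem →]=  (~ 0)    ⊢ ((~ 0) ^ (0 & c))
(4) c  =[not_not ←]=  (~ (~ c))    ⊢ ((~ 0) ^ (0 & (~ (~ c))))
(5) (~ c)  =[or_idem ←]=  ((~ c) | (~ c))    ⊢ ((~ 0) ^ (0 & (~ ((~ c) | (~ c)))))
(6) c  =[or_idem ←]=  (c | c)    ⊢ E2

YES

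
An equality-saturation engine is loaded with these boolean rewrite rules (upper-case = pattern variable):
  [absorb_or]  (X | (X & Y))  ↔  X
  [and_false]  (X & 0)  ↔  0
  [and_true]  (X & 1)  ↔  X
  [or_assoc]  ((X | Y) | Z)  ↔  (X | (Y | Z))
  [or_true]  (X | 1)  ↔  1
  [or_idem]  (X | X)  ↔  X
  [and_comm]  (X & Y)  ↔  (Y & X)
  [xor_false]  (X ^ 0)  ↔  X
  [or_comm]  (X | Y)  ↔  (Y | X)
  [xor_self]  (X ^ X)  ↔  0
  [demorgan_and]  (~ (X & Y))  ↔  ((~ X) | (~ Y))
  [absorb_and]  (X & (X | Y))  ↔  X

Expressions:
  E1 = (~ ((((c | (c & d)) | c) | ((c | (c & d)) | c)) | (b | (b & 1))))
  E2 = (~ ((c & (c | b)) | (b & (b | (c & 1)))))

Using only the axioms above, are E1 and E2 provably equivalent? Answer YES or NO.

step 1: or_idem (→) rewrites (((c | (c & d)) | c) | ((c | (c & d)) | c)) into ((c | (c & d)) | c), now (~ (((c | (c & d)) | c) | (b | (b & 1))))
step 2: absorb_or (→) rewrites (c | (c & d)) into c, now (~ ((c | c) | (b | (b & 1))))
step 3: or_idem (→) rewrites (c | c) into c, now (~ (c | (b | (b & 1))))
step 4: and_true (→) rewrites (b & 1) into b, now (~ (c | (b | b)))
step 5: or_idem (→) rewrites (b | b) into b, now (~ (c | b))
step 6: absorb_and (←) rewrites b into (b & (b | c)), now (~ (c | (b & (b | c))))
step 7: absorb_and (←) rewrites c into (c & (c | b)), now (~ ((c & (c | b)) | (b & (b | c))))
step 8: and_true (←) rewrites c into (c & 1), which is E2

YES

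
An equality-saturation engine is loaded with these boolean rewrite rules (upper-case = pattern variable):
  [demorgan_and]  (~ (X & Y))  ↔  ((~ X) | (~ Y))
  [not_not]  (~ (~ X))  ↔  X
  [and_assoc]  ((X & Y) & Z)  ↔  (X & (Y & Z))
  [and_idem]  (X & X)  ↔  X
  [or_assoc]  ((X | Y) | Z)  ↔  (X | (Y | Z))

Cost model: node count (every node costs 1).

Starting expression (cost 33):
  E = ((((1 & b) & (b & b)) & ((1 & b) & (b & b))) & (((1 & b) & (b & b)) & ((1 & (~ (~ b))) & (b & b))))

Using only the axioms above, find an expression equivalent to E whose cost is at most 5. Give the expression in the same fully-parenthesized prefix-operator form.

((1 & b) & b)   [cost 5]

step 1: not_not (→) rewrites (~ (~ b)) into b, now ((((1 & b) & (b & b)) & ((1 & b) & (b & b))) & (((1 & b) & (b & b)) & ((1 & b) & (b & b))))
step 2: and_idem (→) rewrites ((((1 & b) & (b & b)) & ((1 & b) & (b & b))) & (((1 & b) & (b & b)) & ((1 & b) & (b & b)))) into (((1 & b) & (b & b)) & ((1 & b) & (b & b)))
step 3: and_idem (→) rewrites (((1 & b) & (b & b)) & ((1 & b) & (b & b))) into ((1 & b) & (b & b))
step 4: and_idem (→) rewrites (b & b) into b, reaching cost 5 (bound 5)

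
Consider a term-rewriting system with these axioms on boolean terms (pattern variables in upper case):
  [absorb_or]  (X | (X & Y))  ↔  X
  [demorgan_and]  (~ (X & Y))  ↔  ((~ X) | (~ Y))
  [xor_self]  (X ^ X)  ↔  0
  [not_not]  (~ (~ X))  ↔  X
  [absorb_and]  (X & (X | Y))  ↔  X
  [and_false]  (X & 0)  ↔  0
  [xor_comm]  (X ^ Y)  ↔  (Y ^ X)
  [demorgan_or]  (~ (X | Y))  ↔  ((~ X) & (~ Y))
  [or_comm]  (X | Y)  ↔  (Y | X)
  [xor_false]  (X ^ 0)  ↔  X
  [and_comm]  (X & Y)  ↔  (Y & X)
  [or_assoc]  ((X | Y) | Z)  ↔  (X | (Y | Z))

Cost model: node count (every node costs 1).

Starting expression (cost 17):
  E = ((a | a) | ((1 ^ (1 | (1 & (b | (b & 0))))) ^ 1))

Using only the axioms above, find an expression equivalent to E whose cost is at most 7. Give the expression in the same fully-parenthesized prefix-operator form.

((a | a) | (0 ^ 1))   [cost 7]

step 1: absorb_or (→) rewrites (b | (b & 0)) into b, now ((a | a) | ((1 ^ (1 | (1 & b))) ^ 1))
step 2: absorb_or (→) rewrites (1 | (1 & b)) into 1, now ((a | a) | ((1 ^ 1) ^ 1))
step 3: xor_self (→) rewrites (1 ^ 1) into 0, reaching cost 7 (bound 7)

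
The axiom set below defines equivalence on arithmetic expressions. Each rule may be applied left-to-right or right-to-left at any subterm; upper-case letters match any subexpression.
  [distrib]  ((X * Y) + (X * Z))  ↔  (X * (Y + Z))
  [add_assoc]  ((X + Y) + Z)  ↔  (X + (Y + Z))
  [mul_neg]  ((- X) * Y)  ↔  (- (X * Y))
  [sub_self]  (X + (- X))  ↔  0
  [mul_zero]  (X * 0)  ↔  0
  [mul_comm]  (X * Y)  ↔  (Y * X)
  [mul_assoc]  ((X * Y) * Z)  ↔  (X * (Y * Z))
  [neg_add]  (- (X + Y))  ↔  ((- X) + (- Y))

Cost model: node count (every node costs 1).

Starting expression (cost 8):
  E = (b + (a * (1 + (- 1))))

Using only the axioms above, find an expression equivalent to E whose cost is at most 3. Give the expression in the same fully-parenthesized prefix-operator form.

(b + 0)   [cost 3]

(1) (1 + (- 1))  =[sub_self →]=  0    ⊢ (b + (a * 0))
(2) (a * 0)  =[mul_zero →]=  0    ⊢ cost 3, within 3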